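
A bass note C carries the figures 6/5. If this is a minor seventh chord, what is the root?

A

The figures 6/5 mean the third of the chord is in the bass. If C is the third of a minor seventh chord, the root is A (chord tones A–C–E–G).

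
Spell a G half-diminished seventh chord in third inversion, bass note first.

F, G, Bb, Db

G half-diminished seventh is G–Bb–Db–F. Third inversion puts the seventh (F) in the bass, with the remaining tones above: F, G, Bb, Db.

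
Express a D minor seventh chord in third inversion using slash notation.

Third inversion of D minor seventh has the seventh (C) in the bass. As a slash chord: Dm7/C.

Dm7/C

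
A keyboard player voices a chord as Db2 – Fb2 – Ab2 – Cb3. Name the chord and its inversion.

Db minor seventh, root position

Reducing to letter names: Db, Fb, Ab, Cb. These stack in thirds as Db–Fb–Ab–Cb — a Db minor seventh chord.
The lowest note is Db, the root of the chord, so this is root position (figured bass 7).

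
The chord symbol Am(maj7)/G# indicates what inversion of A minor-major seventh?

Am(maj7)/G# means A minor-major seventh with G# in the bass. G# is the seventh of A minor-major seventh (A–C–E–G#), so this is third inversion.

third inversion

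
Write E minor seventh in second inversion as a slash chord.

Second inversion of E minor seventh has the fifth (B) in the bass. As a slash chord: Em7/B.

Em7/B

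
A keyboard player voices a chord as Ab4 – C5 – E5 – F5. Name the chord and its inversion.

F minor-major seventh, first inversion

The distinct note names are Ab, C, E, F. Stacked in thirds they read F–Ab–C–E, which is a minor-major seventh chord on F.
With the third (Ab) in the bass, the chord is in first inversion (figured bass 6/5).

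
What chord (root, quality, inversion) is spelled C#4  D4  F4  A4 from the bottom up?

The distinct note names are C#, D, F, A. Stacked in thirds they read D–F–A–C#, which is a minor-major seventh chord on D.
C# is the seventh of D minor-major seventh; seventh in the bass means third inversion (figured bass 4/2).

D minor-major seventh, third inversion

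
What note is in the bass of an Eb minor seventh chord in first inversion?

Gb

The third of Eb minor seventh (Eb–Gb–Bb–Db) is Gb; that is the bass in first inversion.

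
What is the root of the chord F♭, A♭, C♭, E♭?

Fb

The distinct letter names are Fb, Ab, Cb, Eb. Arranged as a stack of thirds they read Fb–Ab–Cb–Eb, so Fb is the root (an Fb major seventh chord).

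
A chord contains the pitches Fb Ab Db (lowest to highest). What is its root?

The distinct letter names are Fb, Ab, Db. Arranged as a stack of thirds they read Db–Fb–Ab, so Db is the root (a Db minor triad).

Db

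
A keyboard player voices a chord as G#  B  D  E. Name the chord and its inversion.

E dominant seventh, first inversion

The pitch classes G#, B, D, E arrange in thirds as E–G#–B–D: an E dominant seventh chord.
G# is the third of E dominant seventh; third in the bass means first inversion (figured bass 6/5).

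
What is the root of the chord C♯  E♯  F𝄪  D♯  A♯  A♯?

D#

Reordering C#, E#, F##, D#, A# into stacked thirds gives D#–F##–A#–C#–E#; the bottom of that stack, D#, is the root.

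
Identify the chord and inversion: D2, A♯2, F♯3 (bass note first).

Reducing to letter names: D, A#, F#. These stack in thirds as D–F#–A# — a D augmented triad.
D is the root of D augmented; root in the bass means root position (figured bass 5/3).

D augmented, root position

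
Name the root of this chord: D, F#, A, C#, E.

D

Reordering D, F#, A, C#, E into stacked thirds gives D–F#–A–C#–E; the bottom of that stack, D, is the root.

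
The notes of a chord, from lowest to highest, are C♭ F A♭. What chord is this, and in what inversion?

F diminished, second inversion

Reducing to letter names: Cb, F, Ab. These stack in thirds as F–Ab–Cb — an F diminished triad.
The lowest note is Cb, the fifth of the chord, so this is second inversion (figured bass 6/4).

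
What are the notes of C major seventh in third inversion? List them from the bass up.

B, C, E, G

Spelling C major seventh: C–E–G–B. In third inversion the seventh is bass, giving B, C, E, G from the bottom.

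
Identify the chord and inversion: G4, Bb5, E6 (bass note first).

E diminished, first inversion

The pitch classes G, Bb, E arrange in thirds as E–G–Bb: an E diminished triad.
With the third (G) in the bass, the chord is in first inversion (figured bass 6).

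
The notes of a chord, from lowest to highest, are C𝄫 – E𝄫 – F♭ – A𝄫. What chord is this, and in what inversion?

Reducing to letter names: Cbb, Ebb, Fb, Abb. These stack in thirds as Fb–Abb–Cbb–Ebb — an Fb half-diminished seventh chord.
The lowest note is Cbb, the fifth of the chord, so this is second inversion (figured bass 4/3).

Fb half-diminished seventh, second inversion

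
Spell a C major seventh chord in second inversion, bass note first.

C major seventh is C–E–G–B. Second inversion puts the fifth (G) in the bass, with the remaining tones above: G, B, C, E.

G, B, C, E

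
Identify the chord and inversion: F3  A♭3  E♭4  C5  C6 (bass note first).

F minor seventh, root position

Reducing to letter names: F, Ab, Eb, C. These stack in thirds as F–Ab–C–Eb — an F minor seventh chord.
The lowest note is F, the root of the chord, so this is root position (figured bass 7).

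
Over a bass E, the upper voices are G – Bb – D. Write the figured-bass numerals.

7

The notes E, G, Bb, D stack in thirds as E–G–Bb–D — an E half-diminished seventh chord. The bass E is the root, so this is root position: figured 7.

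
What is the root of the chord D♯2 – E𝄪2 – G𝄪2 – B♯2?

The distinct letter names are D#, E##, G##, B#. Arranged as a stack of thirds they read E##–G##–B#–D#, so E## is the root (an E## diminished seventh chord).

E##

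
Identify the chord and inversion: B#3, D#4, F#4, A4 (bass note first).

B# diminished seventh, root position

The distinct note names are B#, D#, F#, A. Stacked in thirds they read B#–D#–F#–A, which is a diminished seventh chord on B#.
B# is the root of B# diminished seventh; root in the bass means root position (figured bass 7).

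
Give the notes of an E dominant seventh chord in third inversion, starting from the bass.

D, E, G#, B

E dominant seventh is E–G#–B–D. Third inversion puts the seventh (D) in the bass, with the remaining tones above: D, E, G#, B.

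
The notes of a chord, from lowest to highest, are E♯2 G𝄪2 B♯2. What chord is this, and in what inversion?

Reducing to letter names: E#, G##, B#. These stack in thirds as E#–G##–B# — an E# major triad.
E# is the root of E# major; root in the bass means root position (figured bass 5/3).

E# major, root position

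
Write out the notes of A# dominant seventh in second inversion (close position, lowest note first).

E#, G#, A#, C##

The chord tones are A#–C##–E#–G#. With the fifth (E#) lowest for second inversion: E#, G#, A#, C##.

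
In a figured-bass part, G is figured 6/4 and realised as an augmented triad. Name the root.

Cb

The figures 6/4 mean the fifth of the chord is in the bass. If G is the fifth of an augmented triad, the root is Cb (chord tones Cb–Eb–G).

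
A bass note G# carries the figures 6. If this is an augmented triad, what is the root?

The figures 6 mean the third of the chord is in the bass. If G# is the third of an augmented triad, the root is E (chord tones E–G#–B#).

E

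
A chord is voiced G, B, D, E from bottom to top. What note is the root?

E

Reordering G, B, D, E into stacked thirds gives E–G–B–D; the bottom of that stack, E, is the root.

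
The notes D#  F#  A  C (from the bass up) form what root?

D#

Reordering D#, F#, A, C into stacked thirds gives D#–F#–A–C; the bottom of that stack, D#, is the root.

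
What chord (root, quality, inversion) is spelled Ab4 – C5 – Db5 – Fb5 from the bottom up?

Reducing to letter names: Ab, C, Db, Fb. These stack in thirds as Db–Fb–Ab–C — a Db minor-major seventh chord.
The lowest note is Ab, the fifth of the chord, so this is second inversion (figured bass 4/3).

Db minor-major seventh, second inversion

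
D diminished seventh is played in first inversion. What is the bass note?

F

In first inversion the third is lowest. For D diminished seventh (D–F–Ab–Cb) that is F.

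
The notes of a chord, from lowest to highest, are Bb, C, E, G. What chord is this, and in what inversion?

C dominant seventh, third inversion

Reducing to letter names: Bb, C, E, G. These stack in thirds as C–E–G–Bb — a C dominant seventh chord.
Bb is the seventh of C dominant seventh; seventh in the bass means third inversion (figured bass 4/2).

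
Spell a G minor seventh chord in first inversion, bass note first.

Spelling G minor seventh: G–Bb–D–F. In first inversion the third is bass, giving Bb, D, F, G from the bottom.

Bb, D, F, G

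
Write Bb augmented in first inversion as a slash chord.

First inversion of Bb augmented has the third (D) in the bass. As a slash chord: Bbaug/D.

Bbaug/D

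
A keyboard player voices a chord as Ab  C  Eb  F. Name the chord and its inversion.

F minor seventh, first inversion

The pitch classes Ab, C, Eb, F arrange in thirds as F–Ab–C–Eb: an F minor seventh chord.
Ab is the third of F minor seventh; third in the bass means first inversion (figured bass 6/5).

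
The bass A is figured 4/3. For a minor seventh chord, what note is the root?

D

The figures 4/3 mean the fifth of the chord is in the bass. If A is the fifth of a minor seventh chord, the root is D (chord tones D–F–A–C).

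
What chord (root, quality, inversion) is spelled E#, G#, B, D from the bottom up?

E# diminished seventh, root position

Reducing to letter names: E#, G#, B, D. These stack in thirds as E#–G#–B–D — an E# diminished seventh chord.
E# is the root of E# diminished seventh; root in the bass means root position (figured bass 7).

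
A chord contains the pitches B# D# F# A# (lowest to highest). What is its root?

B#

Reordering B#, D#, F#, A# into stacked thirds gives B#–D#–F#–A#; the bottom of that stack, B#, is the root.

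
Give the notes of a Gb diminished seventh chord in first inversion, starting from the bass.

Bbb, Dbb, Fbb, Gb

Spelling Gb diminished seventh: Gb–Bbb–Dbb–Fbb. In first inversion the third is bass, giving Bbb, Dbb, Fbb, Gb from the bottom.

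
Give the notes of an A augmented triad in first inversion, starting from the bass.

The chord tones are A–C#–E#. With the third (C#) lowest for first inversion: C#, E#, A.

C#, E#, A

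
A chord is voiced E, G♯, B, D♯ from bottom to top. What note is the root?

Reordering E, G#, B, D# into stacked thirds gives E–G#–B–D#; the bottom of that stack, E, is the root.

E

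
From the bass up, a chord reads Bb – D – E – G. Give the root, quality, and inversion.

E half-diminished seventh, second inversion

The distinct note names are Bb, D, E, G. Stacked in thirds they read E–G–Bb–D, which is a half-diminished seventh chord on E.
Bb is the fifth of E half-diminished seventh; fifth in the bass means second inversion (figured bass 4/3).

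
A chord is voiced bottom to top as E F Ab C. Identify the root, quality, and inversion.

The distinct note names are E, F, Ab, C. Stacked in thirds they read F–Ab–C–E, which is a minor-major seventh chord on F.
The lowest note is E, the seventh of the chord, so this is third inversion (figured bass 4/2).

F minor-major seventh, third inversion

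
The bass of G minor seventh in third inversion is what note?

F

In third inversion the seventh is lowest. For G minor seventh (G–Bb–D–F) that is F.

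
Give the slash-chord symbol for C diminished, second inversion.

Cdim/Gb

Second inversion of C diminished has the fifth (Gb) in the bass. As a slash chord: Cdim/Gb.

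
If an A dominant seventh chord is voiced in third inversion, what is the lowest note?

G

The seventh of A dominant seventh (A–C#–E–G) is G; that is the bass in third inversion.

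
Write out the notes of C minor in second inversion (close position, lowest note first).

G, C, Eb

Spelling C minor: C–Eb–G. In second inversion the fifth is bass, giving G, C, Eb from the bottom.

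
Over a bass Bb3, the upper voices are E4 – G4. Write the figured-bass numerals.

The notes Bb, E, G stack in thirds as E–G–Bb — an E diminished triad. The bass Bb is the fifth, so this is second inversion: figured 6/4.

6/4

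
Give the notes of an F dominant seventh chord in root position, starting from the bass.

F dominant seventh is F–A–C–Eb. Root position puts the root (F) in the bass, with the remaining tones above: F, A, C, Eb.

F, A, C, Eb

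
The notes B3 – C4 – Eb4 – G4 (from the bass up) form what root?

The distinct letter names are B, C, Eb, G. Arranged as a stack of thirds they read C–Eb–G–B, so C is the root (a C minor-major seventh chord).

C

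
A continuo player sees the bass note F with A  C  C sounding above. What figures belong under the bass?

5/3

The notes F, A, C stack in thirds as F–A–C — an F major triad. The bass F is the root, so this is root position: figured 5/3.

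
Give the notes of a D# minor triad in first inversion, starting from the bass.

F#, A#, D#

Spelling D# minor: D#–F#–A#. In first inversion the third is bass, giving F#, A#, D# from the bottom.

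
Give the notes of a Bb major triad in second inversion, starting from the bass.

F, Bb, D

Spelling Bb major: Bb–D–F. In second inversion the fifth is bass, giving F, Bb, D from the bottom.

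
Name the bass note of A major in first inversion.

A major is A–C#–E. First inversion places the third in the bass: C#.

C#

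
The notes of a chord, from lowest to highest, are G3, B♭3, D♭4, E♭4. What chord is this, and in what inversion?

Eb dominant seventh, first inversion

The pitch classes G, Bb, Db, Eb arrange in thirds as Eb–G–Bb–Db: an Eb dominant seventh chord.
G is the third of Eb dominant seventh; third in the bass means first inversion (figured bass 6/5).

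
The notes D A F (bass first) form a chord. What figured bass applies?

5/3

The notes D, A, F stack in thirds as D–F–A — a D minor triad. The bass D is the root, so this is root position: figured 5/3.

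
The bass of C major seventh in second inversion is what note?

The fifth of C major seventh (C–E–G–B) is G; that is the bass in second inversion.

G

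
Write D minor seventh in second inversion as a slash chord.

Second inversion of D minor seventh has the fifth (A) in the bass. As a slash chord: Dm7/A.

Dm7/A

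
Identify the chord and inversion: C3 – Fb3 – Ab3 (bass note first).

Reducing to letter names: C, Fb, Ab. These stack in thirds as Fb–Ab–C — an Fb augmented triad.
C is the fifth of Fb augmented; fifth in the bass means second inversion (figured bass 6/4).

Fb augmented, second inversion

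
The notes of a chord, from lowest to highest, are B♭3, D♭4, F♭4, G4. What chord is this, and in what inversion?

G diminished seventh, first inversion

The distinct note names are Bb, Db, Fb, G. Stacked in thirds they read G–Bb–Db–Fb, which is a diminished seventh chord on G.
Bb is the third of G diminished seventh; third in the bass means first inversion (figured bass 6/5).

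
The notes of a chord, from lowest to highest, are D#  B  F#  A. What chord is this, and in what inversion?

The pitch classes D#, B, F#, A arrange in thirds as B–D#–F#–A: a B dominant seventh chord.
The lowest note is D#, the third of the chord, so this is first inversion (figured bass 6/5).

B dominant seventh, first inversion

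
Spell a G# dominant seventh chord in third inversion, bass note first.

F#, G#, B#, D#

The chord tones are G#–B#–D#–F#. With the seventh (F#) lowest for third inversion: F#, G#, B#, D#.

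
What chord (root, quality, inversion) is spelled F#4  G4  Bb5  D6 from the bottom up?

Reducing to letter names: F#, G, Bb, D. These stack in thirds as G–Bb–D–F# — a G minor-major seventh chord.
F# is the seventh of G minor-major seventh; seventh in the bass means third inversion (figured bass 4/2).

G minor-major seventh, third inversion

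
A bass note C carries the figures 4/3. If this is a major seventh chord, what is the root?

F

The figures 4/3 mean the fifth of the chord is in the bass. If C is the fifth of a major seventh chord, the root is F (chord tones F–A–C–E).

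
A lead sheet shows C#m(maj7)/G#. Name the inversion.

C#m(maj7)/G# means C# minor-major seventh with G# in the bass. G# is the fifth of C# minor-major seventh (C#–E–G#–B#), so this is second inversion.

second inversion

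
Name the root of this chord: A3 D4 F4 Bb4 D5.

Reordering A, D, F, Bb into stacked thirds gives Bb–D–F–A; the bottom of that stack, Bb, is the root.

Bb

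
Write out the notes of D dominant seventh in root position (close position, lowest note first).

D, F#, A, C

D dominant seventh is D–F#–A–C. Root position puts the root (D) in the bass, with the remaining tones above: D, F#, A, C.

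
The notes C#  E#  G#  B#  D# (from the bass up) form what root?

C#, E#, G#, B#, D# are the tones of a C# major ninth chord (C#–E#–G#–B#–D#), making C# the root.

C#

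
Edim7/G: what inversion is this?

Edim7/G means E diminished seventh with G in the bass. G is the third of E diminished seventh (E–G–Bb–Db), so this is first inversion.

first inversion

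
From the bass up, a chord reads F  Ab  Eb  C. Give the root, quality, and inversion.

The distinct note names are F, Ab, Eb, C. Stacked in thirds they read F–Ab–C–Eb, which is a minor seventh chord on F.
F is the root of F minor seventh; root in the bass means root position (figured bass 7).

F minor seventh, root position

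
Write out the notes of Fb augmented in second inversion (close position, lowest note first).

C, Fb, Ab

Spelling Fb augmented: Fb–Ab–C. In second inversion the fifth is bass, giving C, Fb, Ab from the bottom.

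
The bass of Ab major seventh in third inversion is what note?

G

The seventh of Ab major seventh (Ab–C–Eb–G) is G; that is the bass in third inversion.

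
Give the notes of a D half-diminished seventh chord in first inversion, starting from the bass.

F, Ab, C, D

D half-diminished seventh is D–F–Ab–C. First inversion puts the third (F) in the bass, with the remaining tones above: F, Ab, C, D.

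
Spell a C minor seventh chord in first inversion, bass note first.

Eb, G, Bb, C

C minor seventh is C–Eb–G–Bb. First inversion puts the third (Eb) in the bass, with the remaining tones above: Eb, G, Bb, C.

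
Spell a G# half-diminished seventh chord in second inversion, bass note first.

D, F#, G#, B

Spelling G# half-diminished seventh: G#–B–D–F#. In second inversion the fifth is bass, giving D, F#, G#, B from the bottom.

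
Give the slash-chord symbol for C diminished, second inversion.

Cdim/Gb

Second inversion of C diminished has the fifth (Gb) in the bass. As a slash chord: Cdim/Gb.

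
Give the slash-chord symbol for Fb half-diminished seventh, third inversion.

Fbø7/Ebb

Third inversion of Fb half-diminished seventh has the seventh (Ebb) in the bass. As a slash chord: Fbø7/Ebb.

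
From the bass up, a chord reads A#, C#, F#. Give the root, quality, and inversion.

F# major, first inversion

The pitch classes A#, C#, F# arrange in thirds as F#–A#–C#: an F# major triad.
A# is the third of F# major; third in the bass means first inversion (figured bass 6).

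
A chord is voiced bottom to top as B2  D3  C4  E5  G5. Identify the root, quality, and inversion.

C major ninth, third inversion

The distinct note names are B, D, C, E, G. Stacked in thirds they read C–E–G–B–D, which is a major ninth chord on C.
With the seventh (B) in the bass, the chord is in third inversion.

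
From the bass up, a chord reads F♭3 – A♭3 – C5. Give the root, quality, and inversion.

Fb augmented, root position

The pitch classes Fb, Ab, C arrange in thirds as Fb–Ab–C: an Fb augmented triad.
Fb is the root of Fb augmented; root in the bass means root position (figured bass 5/3).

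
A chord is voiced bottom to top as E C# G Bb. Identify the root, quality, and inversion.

Reducing to letter names: E, C#, G, Bb. These stack in thirds as C#–E–G–Bb — a C# diminished seventh chord.
E is the third of C# diminished seventh; third in the bass means first inversion (figured bass 6/5).

C# diminished seventh, first inversion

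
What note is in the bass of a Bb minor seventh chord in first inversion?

Db

The third of Bb minor seventh (Bb–Db–F–Ab) is Db; that is the bass in first inversion.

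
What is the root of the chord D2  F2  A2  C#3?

D

D, F, A, C# are the tones of a D minor-major seventh chord (D–F–A–C#), making D the root.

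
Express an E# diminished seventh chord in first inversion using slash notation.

E#dim7/G#

First inversion of E# diminished seventh has the third (G#) in the bass. As a slash chord: E#dim7/G#.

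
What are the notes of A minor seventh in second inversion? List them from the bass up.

E, G, A, C

Spelling A minor seventh: A–C–E–G. In second inversion the fifth is bass, giving E, G, A, C from the bottom.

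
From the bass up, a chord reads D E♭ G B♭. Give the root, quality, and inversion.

The pitch classes D, Eb, G, Bb arrange in thirds as Eb–G–Bb–D: an Eb major seventh chord.
D is the seventh of Eb major seventh; seventh in the bass means third inversion (figured bass 4/2).

Eb major seventh, third inversion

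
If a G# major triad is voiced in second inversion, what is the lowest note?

D#

G# major is G#–B#–D#. Second inversion places the fifth in the bass: D#.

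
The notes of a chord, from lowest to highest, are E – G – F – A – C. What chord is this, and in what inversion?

The distinct note names are E, G, F, A, C. Stacked in thirds they read F–A–C–E–G, which is a major ninth chord on F.
With the seventh (E) in the bass, the chord is in third inversion.

F major ninth, third inversion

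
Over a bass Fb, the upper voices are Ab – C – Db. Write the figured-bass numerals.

The notes Fb, Ab, C, Db stack in thirds as Db–Fb–Ab–C — a Db minor-major seventh chord. The bass Fb is the third, so this is first inversion: figured 6/5.

6/5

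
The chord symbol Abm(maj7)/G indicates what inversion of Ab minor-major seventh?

third inversion

Abm(maj7)/G means Ab minor-major seventh with G in the bass. G is the seventh of Ab minor-major seventh (Ab–Cb–Eb–G), so this is third inversion.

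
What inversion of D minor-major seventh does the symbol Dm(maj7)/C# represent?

third inversion

Dm(maj7)/C# means D minor-major seventh with C# in the bass. C# is the seventh of D minor-major seventh (D–F–A–C#), so this is third inversion.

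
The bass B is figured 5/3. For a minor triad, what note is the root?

B

The figures 5/3 mean the root of the chord is in the bass. If B is the root of a minor triad, the root is B (chord tones B–D–F#).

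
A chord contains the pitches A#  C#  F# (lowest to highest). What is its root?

The distinct letter names are A#, C#, F#. Arranged as a stack of thirds they read F#–A#–C#, so F# is the root (an F# major triad).

F#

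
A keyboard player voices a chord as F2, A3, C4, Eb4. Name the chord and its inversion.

Reducing to letter names: F, A, C, Eb. These stack in thirds as F–A–C–Eb — an F dominant seventh chord.
With the root (F) in the bass, the chord is in root position (figured bass 7).

F dominant seventh, root position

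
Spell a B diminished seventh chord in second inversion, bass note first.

F, Ab, B, D

Spelling B diminished seventh: B–D–F–Ab. In second inversion the fifth is bass, giving F, Ab, B, D from the bottom.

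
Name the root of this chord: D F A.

D

The distinct letter names are D, F, A. Arranged as a stack of thirds they read D–F–A, so D is the root (a D minor triad).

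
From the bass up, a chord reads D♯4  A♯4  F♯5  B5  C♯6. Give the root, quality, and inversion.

B major ninth, first inversion

Reducing to letter names: D#, A#, F#, B, C#. These stack in thirds as B–D#–F#–A#–C# — a B major ninth chord.
The lowest note is D#, the third of the chord, so this is first inversion.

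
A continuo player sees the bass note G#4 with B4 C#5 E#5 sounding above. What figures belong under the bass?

4/3

The notes G#, B, C#, E# stack in thirds as C#–E#–G#–B — a C# dominant seventh chord. The bass G# is the fifth, so this is second inversion: figured 4/3.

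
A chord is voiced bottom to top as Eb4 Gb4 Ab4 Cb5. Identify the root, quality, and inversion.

Ab minor seventh, second inversion

Reducing to letter names: Eb, Gb, Ab, Cb. These stack in thirds as Ab–Cb–Eb–Gb — an Ab minor seventh chord.
With the fifth (Eb) in the bass, the chord is in second inversion (figured bass 4/3).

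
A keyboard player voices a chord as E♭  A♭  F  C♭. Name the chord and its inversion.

F half-diminished seventh, third inversion

Reducing to letter names: Eb, Ab, F, Cb. These stack in thirds as F–Ab–Cb–Eb — an F half-diminished seventh chord.
Eb is the seventh of F half-diminished seventh; seventh in the bass means third inversion (figured bass 4/2).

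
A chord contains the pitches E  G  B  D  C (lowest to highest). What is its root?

Reordering E, G, B, D, C into stacked thirds gives C–E–G–B–D; the bottom of that stack, C, is the root.

C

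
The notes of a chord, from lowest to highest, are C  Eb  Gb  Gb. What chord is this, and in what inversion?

The pitch classes C, Eb, Gb arrange in thirds as C–Eb–Gb: a C diminished triad.
C is the root of C diminished; root in the bass means root position (figured bass 5/3).

C diminished, root position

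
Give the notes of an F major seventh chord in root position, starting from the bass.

F, A, C, E

F major seventh is F–A–C–E. Root position puts the root (F) in the bass, with the remaining tones above: F, A, C, E.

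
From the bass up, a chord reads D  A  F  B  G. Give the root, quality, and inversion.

The distinct note names are D, A, F, B, G. Stacked in thirds they read G–B–D–F–A, which is a dominant ninth chord on G.
D is the fifth of G dominant ninth; fifth in the bass means second inversion.

G dominant ninth, second inversion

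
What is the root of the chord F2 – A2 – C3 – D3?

Reordering F, A, C, D into stacked thirds gives D–F–A–C; the bottom of that stack, D, is the root.

D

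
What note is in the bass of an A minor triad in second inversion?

In second inversion the fifth is lowest. For A minor (A–C–E) that is E.

E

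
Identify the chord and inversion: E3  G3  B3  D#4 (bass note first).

E minor-major seventh, root position

Reducing to letter names: E, G, B, D#. These stack in thirds as E–G–B–D# — an E minor-major seventh chord.
With the root (E) in the bass, the chord is in root position (figured bass 7).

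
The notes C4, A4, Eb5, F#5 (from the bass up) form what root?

F#

C, A, Eb, F# are the tones of an F# diminished seventh chord (F#–A–C–Eb), making F# the root.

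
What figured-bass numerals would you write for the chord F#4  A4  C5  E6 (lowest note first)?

7

The notes F#, A, C, E stack in thirds as F#–A–C–E — an F# half-diminished seventh chord. The bass F# is the root, so this is root position: figured 7.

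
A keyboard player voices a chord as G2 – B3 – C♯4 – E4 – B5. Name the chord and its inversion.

The pitch classes G, B, C#, E arrange in thirds as C#–E–G–B: a C# half-diminished seventh chord.
The lowest note is G, the fifth of the chord, so this is second inversion (figured bass 4/3).

C# half-diminished seventh, second inversion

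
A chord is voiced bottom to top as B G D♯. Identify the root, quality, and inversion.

G augmented, first inversion

The pitch classes B, G, D# arrange in thirds as G–B–D#: a G augmented triad.
The lowest note is B, the third of the chord, so this is first inversion (figured bass 6).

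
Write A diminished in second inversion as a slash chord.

Second inversion of A diminished has the fifth (Eb) in the bass. As a slash chord: Adim/Eb.

Adim/Eb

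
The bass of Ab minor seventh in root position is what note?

Ab

The root of Ab minor seventh (Ab–Cb–Eb–Gb) is Ab; that is the bass in root position.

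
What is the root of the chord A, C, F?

Reordering A, C, F into stacked thirds gives F–A–C; the bottom of that stack, F, is the root.

F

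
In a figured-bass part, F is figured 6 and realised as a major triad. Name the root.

The figures 6 mean the third of the chord is in the bass. If F is the third of a major triad, the root is Db (chord tones Db–F–Ab).

Db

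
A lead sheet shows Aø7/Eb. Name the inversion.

Aø7/Eb means A half-diminished seventh with Eb in the bass. Eb is the fifth of A half-diminished seventh (A–C–Eb–G), so this is second inversion.

second inversion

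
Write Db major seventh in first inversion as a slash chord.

Dbmaj7/F

First inversion of Db major seventh has the third (F) in the bass. As a slash chord: Dbmaj7/F.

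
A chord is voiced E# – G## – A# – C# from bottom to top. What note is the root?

E#, G##, A#, C# are the tones of an A# minor-major seventh chord (A#–C#–E#–G##), making A# the root.

A#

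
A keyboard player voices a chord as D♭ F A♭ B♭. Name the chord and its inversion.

Bb minor seventh, first inversion

Reducing to letter names: Db, F, Ab, Bb. These stack in thirds as Bb–Db–F–Ab — a Bb minor seventh chord.
Db is the third of Bb minor seventh; third in the bass means first inversion (figured bass 6/5).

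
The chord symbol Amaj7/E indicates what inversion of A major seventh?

Amaj7/E means A major seventh with E in the bass. E is the fifth of A major seventh (A–C#–E–G#), so this is second inversion.

second inversion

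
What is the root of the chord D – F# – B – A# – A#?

B

Reordering D, F#, B, A# into stacked thirds gives B–D–F#–A#; the bottom of that stack, B, is the root.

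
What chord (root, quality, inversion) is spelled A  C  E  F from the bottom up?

F major seventh, first inversion

The pitch classes A, C, E, F arrange in thirds as F–A–C–E: an F major seventh chord.
The lowest note is A, the third of the chord, so this is first inversion (figured bass 6/5).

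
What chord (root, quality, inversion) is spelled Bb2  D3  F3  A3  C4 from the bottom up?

Bb major ninth, root position

The pitch classes Bb, D, F, A, C arrange in thirds as Bb–D–F–A–C: a Bb major ninth chord.
The lowest note is Bb, the root of the chord, so this is root position.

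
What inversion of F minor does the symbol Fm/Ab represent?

first inversion

Fm/Ab means F minor with Ab in the bass. Ab is the third of F minor (F–Ab–C), so this is first inversion.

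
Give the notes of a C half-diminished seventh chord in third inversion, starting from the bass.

Bb, C, Eb, Gb

The chord tones are C–Eb–Gb–Bb. With the seventh (Bb) lowest for third inversion: Bb, C, Eb, Gb.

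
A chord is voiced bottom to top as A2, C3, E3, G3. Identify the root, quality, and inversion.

The distinct note names are A, C, E, G. Stacked in thirds they read A–C–E–G, which is a minor seventh chord on A.
With the root (A) in the bass, the chord is in root position (figured bass 7).

A minor seventh, root position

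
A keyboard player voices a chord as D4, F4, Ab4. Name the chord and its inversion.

D diminished, root position

The pitch classes D, F, Ab arrange in thirds as D–F–Ab: a D diminished triad.
D is the root of D diminished; root in the bass means root position (figured bass 5/3).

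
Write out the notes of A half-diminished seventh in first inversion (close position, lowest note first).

C, Eb, G, A

The chord tones are A–C–Eb–G. With the third (C) lowest for first inversion: C, Eb, G, A.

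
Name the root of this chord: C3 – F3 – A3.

C, F, A are the tones of an F major triad (F–A–C), making F the root.

F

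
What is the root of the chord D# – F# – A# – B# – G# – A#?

G#

Reordering D#, F#, A#, B#, G# into stacked thirds gives G#–B#–D#–F#–A#; the bottom of that stack, G#, is the root.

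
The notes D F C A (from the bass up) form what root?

D

Reordering D, F, C, A into stacked thirds gives D–F–A–C; the bottom of that stack, D, is the root.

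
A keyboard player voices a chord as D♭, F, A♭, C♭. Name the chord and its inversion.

The pitch classes Db, F, Ab, Cb arrange in thirds as Db–F–Ab–Cb: a Db dominant seventh chord.
Db is the root of Db dominant seventh; root in the bass means root position (figured bass 7).

Db dominant seventh, root position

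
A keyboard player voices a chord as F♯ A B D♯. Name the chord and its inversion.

B dominant seventh, second inversion

The pitch classes F#, A, B, D# arrange in thirds as B–D#–F#–A: a B dominant seventh chord.
The lowest note is F#, the fifth of the chord, so this is second inversion (figured bass 4/3).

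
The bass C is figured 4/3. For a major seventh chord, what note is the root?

The figures 4/3 mean the fifth of the chord is in the bass. If C is the fifth of a major seventh chord, the root is F (chord tones F–A–C–E).

F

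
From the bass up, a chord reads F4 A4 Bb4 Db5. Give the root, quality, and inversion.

Bb minor-major seventh, second inversion

Reducing to letter names: F, A, Bb, Db. These stack in thirds as Bb–Db–F–A — a Bb minor-major seventh chord.
With the fifth (F) in the bass, the chord is in second inversion (figured bass 4/3).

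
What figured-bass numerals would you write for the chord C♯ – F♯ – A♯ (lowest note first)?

The notes C#, F#, A# stack in thirds as F#–A#–C# — an F# major triad. The bass C# is the fifth, so this is second inversion: figured 6/4.

6/4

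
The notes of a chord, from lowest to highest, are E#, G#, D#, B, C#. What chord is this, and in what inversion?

C# dominant ninth, first inversion

Reducing to letter names: E#, G#, D#, B, C#. These stack in thirds as C#–E#–G#–B–D# — a C# dominant ninth chord.
With the third (E#) in the bass, the chord is in first inversion.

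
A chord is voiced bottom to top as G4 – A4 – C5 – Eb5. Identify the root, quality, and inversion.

A half-diminished seventh, third inversion

Reducing to letter names: G, A, C, Eb. These stack in thirds as A–C–Eb–G — an A half-diminished seventh chord.
The lowest note is G, the seventh of the chord, so this is third inversion (figured bass 4/2).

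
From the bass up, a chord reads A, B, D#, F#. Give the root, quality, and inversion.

The distinct note names are A, B, D#, F#. Stacked in thirds they read B–D#–F#–A, which is a dominant seventh chord on B.
The lowest note is A, the seventh of the chord, so this is third inversion (figured bass 4/2).

B dominant seventh, third inversion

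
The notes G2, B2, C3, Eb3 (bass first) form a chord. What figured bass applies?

The notes G, B, C, Eb stack in thirds as C–Eb–G–B — a C minor-major seventh chord. The bass G is the fifth, so this is second inversion: figured 4/3.

4/3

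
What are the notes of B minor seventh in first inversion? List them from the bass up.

D, F#, A, B

B minor seventh is B–D–F#–A. First inversion puts the third (D) in the bass, with the remaining tones above: D, F#, A, B.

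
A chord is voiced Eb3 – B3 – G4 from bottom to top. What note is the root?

Eb

Eb, B, G are the tones of an Eb augmented triad (Eb–G–B), making Eb the root.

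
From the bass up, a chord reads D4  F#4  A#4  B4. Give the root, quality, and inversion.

B minor-major seventh, first inversion

Reducing to letter names: D, F#, A#, B. These stack in thirds as B–D–F#–A# — a B minor-major seventh chord.
D is the third of B minor-major seventh; third in the bass means first inversion (figured bass 6/5).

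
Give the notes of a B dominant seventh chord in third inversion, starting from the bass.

B dominant seventh is B–D#–F#–A. Third inversion puts the seventh (A) in the bass, with the remaining tones above: A, B, D#, F#.

A, B, D#, F#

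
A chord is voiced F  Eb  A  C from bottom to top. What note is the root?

F

F, Eb, A, C are the tones of an F dominant seventh chord (F–A–C–Eb), making F the root.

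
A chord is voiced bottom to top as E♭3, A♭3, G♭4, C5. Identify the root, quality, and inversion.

Ab dominant seventh, second inversion

The pitch classes Eb, Ab, Gb, C arrange in thirds as Ab–C–Eb–Gb: an Ab dominant seventh chord.
With the fifth (Eb) in the bass, the chord is in second inversion (figured bass 4/3).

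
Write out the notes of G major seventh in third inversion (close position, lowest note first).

Spelling G major seventh: G–B–D–F#. In third inversion the seventh is bass, giving F#, G, B, D from the bottom.

F#, G, B, D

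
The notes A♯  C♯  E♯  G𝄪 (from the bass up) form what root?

A#

Reordering A#, C#, E#, G## into stacked thirds gives A#–C#–E#–G##; the bottom of that stack, A#, is the root.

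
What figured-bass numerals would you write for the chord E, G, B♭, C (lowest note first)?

6/5

The notes E, G, Bb, C stack in thirds as C–E–G–Bb — a C dominant seventh chord. The bass E is the third, so this is first inversion: figured 6/5.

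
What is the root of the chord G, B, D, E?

E

G, B, D, E are the tones of an E minor seventh chord (E–G–B–D), making E the root.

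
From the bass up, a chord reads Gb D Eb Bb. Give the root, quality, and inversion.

Eb minor-major seventh, first inversion

Reducing to letter names: Gb, D, Eb, Bb. These stack in thirds as Eb–Gb–Bb–D — an Eb minor-major seventh chord.
The lowest note is Gb, the third of the chord, so this is first inversion (figured bass 6/5).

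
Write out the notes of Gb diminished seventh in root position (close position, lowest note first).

Gb diminished seventh is Gb–Bbb–Dbb–Fbb. Root position puts the root (Gb) in the bass, with the remaining tones above: Gb, Bbb, Dbb, Fbb.

Gb, Bbb, Dbb, Fbb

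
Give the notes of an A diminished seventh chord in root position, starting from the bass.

A diminished seventh is A–C–Eb–Gb. Root position puts the root (A) in the bass, with the remaining tones above: A, C, Eb, Gb.

A, C, Eb, Gb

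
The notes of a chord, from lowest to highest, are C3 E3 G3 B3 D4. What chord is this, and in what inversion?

C major ninth, root position

Reducing to letter names: C, E, G, B, D. These stack in thirds as C–E–G–B–D — a C major ninth chord.
The lowest note is C, the root of the chord, so this is root position.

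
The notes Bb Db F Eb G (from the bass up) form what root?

Eb

Reordering Bb, Db, F, Eb, G into stacked thirds gives Eb–G–Bb–Db–F; the bottom of that stack, Eb, is the root.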